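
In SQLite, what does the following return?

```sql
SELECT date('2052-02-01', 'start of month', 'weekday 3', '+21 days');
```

`start of month` rewinds 2052-02-01 to 2052-02-01.
`weekday 3` advances to the next Wednesday; 2052-02-01 is a Thursday, so it moves forward to 2052-02-07.
Advancing 21 more days within February lands on 2052-02-28.

2052-02-28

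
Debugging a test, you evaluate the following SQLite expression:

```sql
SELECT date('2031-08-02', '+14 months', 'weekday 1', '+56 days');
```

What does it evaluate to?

2032-11-29

Adding +14 months to 2031-08-02 gives 2032-10-02.
`weekday 1` advances to the next Monday; 2032-10-02 is a Saturday, so it moves forward to 2032-10-04.
Applying '+56 days' to 2032-10-04: counting 56 days forward gives 2032-11-29.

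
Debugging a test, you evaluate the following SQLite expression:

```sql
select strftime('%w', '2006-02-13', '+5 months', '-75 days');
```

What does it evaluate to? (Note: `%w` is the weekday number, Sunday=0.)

6

First apply '+5 months', '-75 days': 2006-02-13 → 2006-04-29.
2006-04-29 is a Saturday; with Sunday=0 that is 6.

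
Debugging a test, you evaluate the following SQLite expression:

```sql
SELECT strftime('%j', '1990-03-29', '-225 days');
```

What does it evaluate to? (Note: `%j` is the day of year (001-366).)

228

First apply '-225 days': 1990-03-29 → 1989-08-16.
Day-of-year for 1989-08-16: days since 1989-01-01 inclusive = 228, zero-padded to 228.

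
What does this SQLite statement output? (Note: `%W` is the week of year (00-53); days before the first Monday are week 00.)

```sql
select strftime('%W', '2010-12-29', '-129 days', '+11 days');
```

35

First apply '-129 days', '+11 days': 2010-12-29 → 2010-09-02.
2010-09-02 is a Thursday. SQLite's %W counts Mondays since the year started; the result is 35.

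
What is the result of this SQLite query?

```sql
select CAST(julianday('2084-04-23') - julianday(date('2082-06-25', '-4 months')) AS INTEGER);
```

788

Adding -4 months to 2082-06-25 gives 2082-02-25.
3 days remain in February 2082 after the 25th (28 − 25).
Full months from March 2082 through March 2084 contribute their day counts.
Then 23 days into April 2084.
Total: 3 + 31 + 30 + 31 + 30 + 31 + 31 + 30 + 31 + 30 + 31 + 31 + 28 + 31 + 30 + 31 + 30 + 31 + 31 + 30 + 31 + 30 + 31 + 31 + 29 + 31 + 23 = 788.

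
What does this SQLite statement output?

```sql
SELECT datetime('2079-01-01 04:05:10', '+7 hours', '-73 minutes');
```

+7 hours from 2079-01-01 04:05:10 is 2079-01-01 11:05:10.
73 minutes = 1h 13m; -73 minutes from 2079-01-01 11:05:10 is 2079-01-01 09:52:10.

2079-01-01 09:52:10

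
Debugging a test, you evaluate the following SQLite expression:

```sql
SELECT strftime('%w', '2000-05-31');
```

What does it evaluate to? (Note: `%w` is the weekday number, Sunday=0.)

2000-05-31 is a Wednesday; with Sunday=0 that is 3.

3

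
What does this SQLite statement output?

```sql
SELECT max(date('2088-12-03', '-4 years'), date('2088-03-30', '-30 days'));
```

date('2088-12-03', '-4 years') → 2084-12-03.
date('2088-03-30', '-30 days') → 2088-02-29.
Later of the two is 2088-02-29.

2088-02-29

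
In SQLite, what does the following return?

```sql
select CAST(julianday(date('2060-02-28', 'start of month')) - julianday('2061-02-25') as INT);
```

-390

`start of month` rewinds 2060-02-28 to 2060-02-01.
28 days remain in February 2060 after the 1st (29 − 1).
Full months from March 2060 through January 2061 contribute their day counts.
Then 25 days into February 2061.
Total: 28 + 31 + 30 + 31 + 30 + 31 + 31 + 30 + 31 + 30 + 31 + 31 + 25 = 390.
The subtraction is earlier − later, so the result is −390 → -390.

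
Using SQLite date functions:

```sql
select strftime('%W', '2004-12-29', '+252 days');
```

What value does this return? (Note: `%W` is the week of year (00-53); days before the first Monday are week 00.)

First apply '+252 days': 2004-12-29 → 2005-09-07.
2005-09-07 is a Wednesday. SQLite's %W counts Mondays since the year started; the result is 36.

36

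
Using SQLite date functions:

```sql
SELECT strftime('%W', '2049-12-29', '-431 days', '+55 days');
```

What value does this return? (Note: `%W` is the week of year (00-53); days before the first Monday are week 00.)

50

First apply '-431 days', '+55 days': 2049-12-29 → 2048-12-18.
2048-12-18 is a Friday. SQLite's %W counts Mondays since the year started; the result is 50.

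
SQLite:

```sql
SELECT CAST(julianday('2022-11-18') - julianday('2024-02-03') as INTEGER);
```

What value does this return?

-442

12 days remain in November 2022 after the 18th (30 − 18).
Full months from December 2022 through January 2024 contribute their day counts.
Then 3 days into February 2024.
Total: 12 + 31 + 31 + 28 + 31 + 30 + 31 + 30 + 31 + 31 + 30 + 31 + 30 + 31 + 31 + 3 = 442.
The subtraction is earlier − later, so the result is −442 → -442.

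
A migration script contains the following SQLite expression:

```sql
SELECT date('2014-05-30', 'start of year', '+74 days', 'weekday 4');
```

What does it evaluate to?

`start of year` rewinds 2014-05-30 to 2014-01-01.
Applying '+74 days' to 2014-01-01: counting 74 days forward gives 2014-03-16.
`weekday 4` advances to the next Thursday; 2014-03-16 is a Sunday, so it moves forward to 2014-03-20.

2014-03-20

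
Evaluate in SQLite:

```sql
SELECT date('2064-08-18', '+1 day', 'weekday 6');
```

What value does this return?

Advancing 1 more day within August lands on 2064-08-19.
`weekday 6` advances to the next Saturday; 2064-08-19 is a Tuesday, so it moves forward to 2064-08-23.

2064-08-23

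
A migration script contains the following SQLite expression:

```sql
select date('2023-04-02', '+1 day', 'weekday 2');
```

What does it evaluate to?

Advancing 1 more day within April lands on 2023-04-03.
`weekday 2` advances to the next Tuesday; 2023-04-03 is a Monday, so it moves forward to 2023-04-04.

2023-04-04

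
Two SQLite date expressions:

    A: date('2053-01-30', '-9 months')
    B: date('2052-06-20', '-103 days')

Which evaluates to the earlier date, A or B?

A = 2052-04-30.
B = 2052-03-09.
B is earlier.

B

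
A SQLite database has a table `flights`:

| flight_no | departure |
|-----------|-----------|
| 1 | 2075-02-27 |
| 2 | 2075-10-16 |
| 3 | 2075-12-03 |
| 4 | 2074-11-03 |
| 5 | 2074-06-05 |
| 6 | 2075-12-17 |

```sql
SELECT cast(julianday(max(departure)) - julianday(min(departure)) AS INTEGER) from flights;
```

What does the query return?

MIN = 2074-06-05, MAX = 2075-12-17.
25 days remain in June 2074 after the 5th (30 − 5).
Full months from July 2074 through November 2075 contribute their day counts.
Then 17 days into December 2075.
Total: 25 + 31 + 31 + 30 + 31 + 30 + 31 + 31 + 28 + 31 + 30 + 31 + 30 + 31 + 31 + 30 + 31 + 30 + 17 = 560.

560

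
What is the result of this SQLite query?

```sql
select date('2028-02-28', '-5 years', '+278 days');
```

Adding -5 years to 2028-02-28 gives 2023-02-28.
Applying '+278 days' to 2023-02-28: counting 278 days forward gives 2023-12-03.

2023-12-03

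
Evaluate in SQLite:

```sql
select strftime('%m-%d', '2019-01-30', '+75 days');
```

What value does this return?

04-15

First apply '+75 days': 2019-01-30 → 2019-04-15.
`%m-%d` extracts the month-day: 04-15.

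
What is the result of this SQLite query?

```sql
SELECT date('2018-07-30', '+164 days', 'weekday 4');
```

2019-01-10

Applying '+164 days' to 2018-07-30: counting 164 days forward gives 2019-01-10.
`weekday 4` advances to the next Thursday; 2019-01-10 is already a Thursday, so it stays at 2019-01-10.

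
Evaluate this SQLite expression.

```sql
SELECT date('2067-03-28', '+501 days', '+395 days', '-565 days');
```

2068-02-22

Applying '+501 days' to 2067-03-28: counting 501 days forward gives 2068-08-10.
Applying '+395 days' to 2068-08-10: counting 395 days forward gives 2069-09-09.
Applying '-565 days' to 2069-09-09: counting 565 days back gives 2068-02-22.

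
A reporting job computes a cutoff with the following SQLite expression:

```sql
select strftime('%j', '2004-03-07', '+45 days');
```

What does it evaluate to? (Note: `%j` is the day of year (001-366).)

112

First apply '+45 days': 2004-03-07 → 2004-04-21.
Day-of-year for 2004-04-21: days since 2004-01-01 inclusive = 112, zero-padded to 112.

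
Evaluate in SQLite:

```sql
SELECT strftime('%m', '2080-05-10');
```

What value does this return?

05

`%m` extracts the 2-digit month (01-12): 05.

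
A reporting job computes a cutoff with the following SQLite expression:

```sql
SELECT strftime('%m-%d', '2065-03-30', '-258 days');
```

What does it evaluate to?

07-15

First apply '-258 days': 2065-03-30 → 2064-07-15.
`%m-%d` extracts the month-day: 07-15.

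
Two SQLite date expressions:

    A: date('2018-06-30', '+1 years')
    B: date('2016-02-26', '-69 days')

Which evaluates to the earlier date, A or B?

A = 2019-06-30.
B = 2015-12-19.
B is earlier.

B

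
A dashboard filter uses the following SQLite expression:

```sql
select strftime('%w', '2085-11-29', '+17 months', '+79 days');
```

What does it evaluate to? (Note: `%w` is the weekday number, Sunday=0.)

First apply '+17 months', '+79 days': 2085-11-29 → 2087-07-17.
2087-07-17 is a Thursday; with Sunday=0 that is 4.

4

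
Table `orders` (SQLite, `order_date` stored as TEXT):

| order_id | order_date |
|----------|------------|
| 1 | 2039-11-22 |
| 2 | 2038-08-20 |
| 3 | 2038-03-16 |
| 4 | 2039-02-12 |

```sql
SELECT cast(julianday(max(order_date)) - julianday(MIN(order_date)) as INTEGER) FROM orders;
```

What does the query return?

616

MIN = 2038-03-16, MAX = 2039-11-22.
15 days remain in March 2038 after the 16th (31 − 16).
Full months from April 2038 through October 2039 contribute their day counts.
Then 22 days into November 2039.
Total: 15 + 30 + 31 + 30 + 31 + 31 + 30 + 31 + 30 + 31 + 31 + 28 + 31 + 30 + 31 + 30 + 31 + 31 + 30 + 31 + 22 = 616.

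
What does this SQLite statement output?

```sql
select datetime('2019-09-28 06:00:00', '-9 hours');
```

-9 hours from 2019-09-28 06:00:00 is 2019-09-27 21:00:00 (crosses midnight).

2019-09-27 21:00:00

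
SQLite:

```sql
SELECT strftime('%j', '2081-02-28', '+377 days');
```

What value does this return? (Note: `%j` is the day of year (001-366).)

071

First apply '+377 days': 2081-02-28 → 2082-03-12.
Day-of-year for 2082-03-12: days since 2082-01-01 inclusive = 71, zero-padded to 071.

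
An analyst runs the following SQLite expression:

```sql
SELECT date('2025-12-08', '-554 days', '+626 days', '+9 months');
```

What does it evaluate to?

Applying '-554 days' to 2025-12-08: counting 554 days back gives 2024-06-02.
Applying '+626 days' to 2024-06-02: counting 626 days forward gives 2026-02-18.
Adding +9 months to 2026-02-18 gives 2026-11-18.

2026-11-18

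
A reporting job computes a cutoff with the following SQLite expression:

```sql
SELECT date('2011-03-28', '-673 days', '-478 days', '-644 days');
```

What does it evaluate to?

Applying '-673 days' to 2011-03-28: counting 673 days back gives 2009-05-24.
Applying '-478 days' to 2009-05-24: counting 478 days back gives 2008-02-01.
Applying '-644 days' to 2008-02-01: counting 644 days back gives 2006-04-28.

2006-04-28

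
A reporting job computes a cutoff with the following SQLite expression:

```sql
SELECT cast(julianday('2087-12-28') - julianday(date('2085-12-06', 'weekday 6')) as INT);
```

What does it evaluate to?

750

`weekday 6` advances to the next Saturday; 2085-12-06 is a Thursday, so it moves forward to 2085-12-08.
23 days remain in December 2085 after the 8th (31 − 8).
Full months from January 2086 through November 2087 contribute their day counts.
Then 28 days into December 2087.
Total: 23 + 31 + 28 + 31 + 30 + 31 + 30 + 31 + 31 + 30 + 31 + 30 + 31 + 31 + 28 + 31 + 30 + 31 + 30 + 31 + 31 + 30 + 31 + 30 + 28 = 750.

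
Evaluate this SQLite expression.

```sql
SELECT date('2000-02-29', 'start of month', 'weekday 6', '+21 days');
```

`start of month` rewinds 2000-02-29 to 2000-02-01.
`weekday 6` advances to the next Saturday; 2000-02-01 is a Tuesday, so it moves forward to 2000-02-05.
Advancing 21 more days within February lands on 2000-02-26.

2000-02-26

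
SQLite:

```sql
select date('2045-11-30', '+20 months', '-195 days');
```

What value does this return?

Adding +20 months to 2045-11-30 gives 2047-07-30.
Applying '-195 days' to 2047-07-30: counting 195 days back gives 2047-01-16.

2047-01-16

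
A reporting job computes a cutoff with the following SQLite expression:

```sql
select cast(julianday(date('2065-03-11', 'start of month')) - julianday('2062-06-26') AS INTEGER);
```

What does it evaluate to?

`start of month` rewinds 2065-03-11 to 2065-03-01.
4 days remain in June 2062 after the 26th (30 − 26).
Full months from July 2062 through February 2065 contribute their day counts.
Then 1 day into March 2065.
Total: 4 + 31 + 31 + 30 + 31 + 30 + 31 + 31 + 28 + 31 + 30 + 31 + 30 + 31 + 31 + 30 + 31 + 30 + 31 + 31 + 29 + 31 + 30 + 31 + 30 + 31 + 31 + 30 + 31 + 30 + 31 + 31 + 28 + 1 = 979.

979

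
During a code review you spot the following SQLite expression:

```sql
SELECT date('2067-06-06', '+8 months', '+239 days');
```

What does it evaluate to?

Adding +8 months to 2067-06-06 gives 2068-02-06.
Applying '+239 days' to 2068-02-06: counting 239 days forward gives 2068-10-02.

2068-10-02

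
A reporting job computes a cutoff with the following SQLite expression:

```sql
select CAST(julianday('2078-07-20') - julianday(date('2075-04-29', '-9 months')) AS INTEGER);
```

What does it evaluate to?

1452

Adding -9 months to 2075-04-29 gives 2074-07-29.
2 days remain in July 2074 after the 29th (31 − 29).
Full months from August 2074 through June 2078 contribute their day counts.
Then 20 days into July 2078.
Total: 2 + 31 + 30 + 31 + 30 + 31 + 31 + 28 + 31 + 30 + 31 + 30 + 31 + 31 + 30 + 31 + 30 + 31 + 31 + 29 + 31 + 30 + 31 + 30 + 31 + 31 + 30 + 31 + 30 + 31 + 31 + 28 + 31 + 30 + 31 + 30 + 31 + 31 + 30 + 31 + 30 + 31 + 31 + 28 + 31 + 30 + 31 + 30 + 20 = 1452.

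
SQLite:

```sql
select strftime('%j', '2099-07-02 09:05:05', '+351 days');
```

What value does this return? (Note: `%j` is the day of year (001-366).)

169

First apply '+351 days': 2099-07-02 09:05:05 → 2100-06-18 09:05:05.
Day-of-year for 2100-06-18: days since 2100-01-01 inclusive = 169, zero-padded to 169.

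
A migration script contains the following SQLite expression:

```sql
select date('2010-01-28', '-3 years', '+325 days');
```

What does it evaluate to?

Adding -3 years to 2010-01-28 gives 2007-01-28.
Applying '+325 days' to 2007-01-28: counting 325 days forward gives 2007-12-19.

2007-12-19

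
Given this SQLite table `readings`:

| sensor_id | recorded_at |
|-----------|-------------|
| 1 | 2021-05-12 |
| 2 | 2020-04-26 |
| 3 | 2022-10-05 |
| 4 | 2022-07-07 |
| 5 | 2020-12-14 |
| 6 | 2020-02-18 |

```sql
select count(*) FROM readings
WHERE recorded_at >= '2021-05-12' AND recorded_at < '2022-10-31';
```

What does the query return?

3

Rows in [2021-05-12, 2022-10-31): 2021-05-12, 2022-10-05, 2022-07-07 → 3 rows.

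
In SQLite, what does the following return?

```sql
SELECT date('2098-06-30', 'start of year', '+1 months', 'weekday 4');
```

`start of year` rewinds 2098-06-30 to 2098-01-01.
Adding +1 month to 2098-01-01 gives 2098-02-01.
`weekday 4` advances to the next Thursday; 2098-02-01 is a Saturday, so it moves forward to 2098-02-06.

2098-02-06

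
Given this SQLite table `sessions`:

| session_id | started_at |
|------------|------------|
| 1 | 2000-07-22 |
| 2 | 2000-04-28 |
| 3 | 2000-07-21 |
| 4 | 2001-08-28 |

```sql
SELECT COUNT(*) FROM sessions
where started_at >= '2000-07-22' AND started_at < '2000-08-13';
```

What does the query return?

Rows in [2000-07-22, 2000-08-13): 2000-07-22 → 1 row.

1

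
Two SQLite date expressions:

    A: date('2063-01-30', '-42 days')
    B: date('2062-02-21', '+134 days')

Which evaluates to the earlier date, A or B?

A = 2062-12-19.
B = 2062-07-05.
B is earlier.

B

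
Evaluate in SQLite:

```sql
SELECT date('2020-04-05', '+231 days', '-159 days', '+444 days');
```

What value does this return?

Applying '+231 days' to 2020-04-05: counting 231 days forward gives 2020-11-22.
Applying '-159 days' to 2020-11-22: counting 159 days back gives 2020-06-16.
Applying '+444 days' to 2020-06-16: counting 444 days forward gives 2021-09-03.

2021-09-03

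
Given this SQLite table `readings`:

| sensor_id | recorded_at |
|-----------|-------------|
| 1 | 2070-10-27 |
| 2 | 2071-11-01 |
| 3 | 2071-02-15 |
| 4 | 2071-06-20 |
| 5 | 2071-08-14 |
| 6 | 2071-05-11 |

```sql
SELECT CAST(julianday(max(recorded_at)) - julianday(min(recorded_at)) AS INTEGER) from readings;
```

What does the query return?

MIN = 2070-10-27, MAX = 2071-11-01.
4 days remain in October 2070 after the 27th (31 − 27).
Full months from November 2070 through October 2071 contribute their day counts.
Then 1 day into November 2071.
Total: 4 + 30 + 31 + 31 + 28 + 31 + 30 + 31 + 30 + 31 + 31 + 30 + 31 + 1 = 370.

370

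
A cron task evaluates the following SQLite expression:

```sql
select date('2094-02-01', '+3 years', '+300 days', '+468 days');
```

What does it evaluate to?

2099-03-11

Adding +3 years to 2094-02-01 gives 2097-02-01.
Applying '+300 days' to 2097-02-01: counting 300 days forward gives 2097-11-28.
Applying '+468 days' to 2097-11-28: counting 468 days forward gives 2099-03-11.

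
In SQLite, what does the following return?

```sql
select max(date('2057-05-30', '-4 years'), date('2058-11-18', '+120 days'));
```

date('2057-05-30', '-4 years') → 2053-05-30.
date('2058-11-18', '+120 days') → 2059-03-18.
Later of the two is 2059-03-18.

2059-03-18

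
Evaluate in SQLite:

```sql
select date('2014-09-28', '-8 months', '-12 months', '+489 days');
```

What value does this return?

2014-06-01

Adding -8 months to 2014-09-28 gives 2014-01-28.
Adding -12 months to 2014-01-28 gives 2013-01-28.
Applying '+489 days' to 2013-01-28: counting 489 days forward gives 2014-06-01.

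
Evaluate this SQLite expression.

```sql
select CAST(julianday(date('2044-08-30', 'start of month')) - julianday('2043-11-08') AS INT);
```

`start of month` rewinds 2044-08-30 to 2044-08-01.
22 days remain in November 2043 after the 8th (30 − 8).
Full months from December 2043 through July 2044 contribute their day counts.
Then 1 day into August 2044.
Total: 22 + 31 + 31 + 29 + 31 + 30 + 31 + 30 + 31 + 1 = 267.

267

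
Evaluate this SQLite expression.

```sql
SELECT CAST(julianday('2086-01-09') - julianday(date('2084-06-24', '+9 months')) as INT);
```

Adding +9 months to 2084-06-24 gives 2085-03-24.
7 days remain in March 2085 after the 24th (31 − 24).
Full months from April 2085 through December 2085 contribute their day counts.
Then 9 days into January 2086.
Total: 7 + 30 + 31 + 30 + 31 + 31 + 30 + 31 + 30 + 31 + 9 = 291.

291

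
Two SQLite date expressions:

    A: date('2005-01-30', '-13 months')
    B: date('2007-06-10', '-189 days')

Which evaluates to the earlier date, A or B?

A = 2003-12-30.
B = 2006-12-03.
A is earlier.

A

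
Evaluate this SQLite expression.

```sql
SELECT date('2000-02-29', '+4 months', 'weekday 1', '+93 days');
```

Adding +4 months to 2000-02-29 gives 2000-06-29.
`weekday 1` advances to the next Monday; 2000-06-29 is a Thursday, so it moves forward to 2000-07-03.
Applying '+93 days' to 2000-07-03: counting 93 days forward gives 2000-10-04.

2000-10-04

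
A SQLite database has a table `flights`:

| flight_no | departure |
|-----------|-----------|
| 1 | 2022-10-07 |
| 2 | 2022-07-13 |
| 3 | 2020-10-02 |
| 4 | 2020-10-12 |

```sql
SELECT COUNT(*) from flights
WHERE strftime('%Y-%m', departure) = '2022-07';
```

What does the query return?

1

Rows with year-month 2022-07: 2022-07-13 → 1.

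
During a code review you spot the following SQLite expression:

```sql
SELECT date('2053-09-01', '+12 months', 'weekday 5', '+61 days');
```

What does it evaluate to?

Adding +12 months to 2053-09-01 gives 2054-09-01.
`weekday 5` advances to the next Friday; 2054-09-01 is a Tuesday, so it moves forward to 2054-09-04.
Applying '+61 days' to 2054-09-04: counting 61 days forward gives 2054-11-04.

2054-11-04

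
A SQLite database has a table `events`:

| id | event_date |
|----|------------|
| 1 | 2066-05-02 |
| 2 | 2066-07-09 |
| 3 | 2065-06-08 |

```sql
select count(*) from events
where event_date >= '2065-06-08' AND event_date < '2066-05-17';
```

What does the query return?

2

Rows in [2065-06-08, 2066-05-17): 2066-05-02, 2065-06-08 → 2 rows.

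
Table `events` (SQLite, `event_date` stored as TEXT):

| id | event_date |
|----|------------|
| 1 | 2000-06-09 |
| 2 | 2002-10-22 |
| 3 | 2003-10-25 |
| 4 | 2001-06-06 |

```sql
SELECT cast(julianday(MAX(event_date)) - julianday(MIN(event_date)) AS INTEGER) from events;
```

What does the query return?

MIN = 2000-06-09, MAX = 2003-10-25.
21 days remain in June 2000 after the 9th (30 − 9).
Full months from July 2000 through September 2003 contribute their day counts.
Then 25 days into October 2003.
Total: 21 + 31 + 31 + 30 + 31 + 30 + 31 + 31 + 28 + 31 + 30 + 31 + 30 + 31 + 31 + 30 + 31 + 30 + 31 + 31 + 28 + 31 + 30 + 31 + 30 + 31 + 31 + 30 + 31 + 30 + 31 + 31 + 28 + 31 + 30 + 31 + 30 + 31 + 31 + 30 + 25 = 1233.

1233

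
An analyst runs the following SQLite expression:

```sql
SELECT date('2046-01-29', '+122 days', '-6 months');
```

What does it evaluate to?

Applying '+122 days' to 2046-01-29: counting 122 days forward gives 2046-05-31.
Adding -6 months to 2046-05-31 targets 2045-11-31. November 2045 has only 30 days, so SQLite normalizes the 1-day overflow forward to 2045-12-01.

2045-12-01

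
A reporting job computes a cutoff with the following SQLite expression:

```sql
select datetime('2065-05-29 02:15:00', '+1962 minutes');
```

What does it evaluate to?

1962 minutes = 32h 42m; +1962 minutes from 2065-05-29 02:15:00 is 2065-05-30 10:57:00 (crosses midnight).

2065-05-30 10:57:00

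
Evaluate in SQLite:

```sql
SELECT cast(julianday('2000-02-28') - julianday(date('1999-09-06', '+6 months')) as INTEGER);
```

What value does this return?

-7

Adding +6 months to 1999-09-06 gives 2000-03-06.
1 day remains in February 2000 after the 28th (29 − 28).
Then 6 days into March 2000.
Total: 1 + 6 = 7.
The subtraction is earlier − later, so the result is −7 → -7.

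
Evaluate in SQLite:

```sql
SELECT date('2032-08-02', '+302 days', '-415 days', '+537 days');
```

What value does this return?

2033-09-30

Applying '+302 days' to 2032-08-02: counting 302 days forward gives 2033-05-31.
Applying '-415 days' to 2033-05-31: counting 415 days back gives 2032-04-11.
Applying '+537 days' to 2032-04-11: counting 537 days forward gives 2033-09-30.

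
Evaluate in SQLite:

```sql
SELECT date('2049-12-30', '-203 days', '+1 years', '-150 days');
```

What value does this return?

Applying '-203 days' to 2049-12-30: counting 203 days back gives 2049-06-10.
Adding +1 year to 2049-06-10 gives 2050-06-10.
Applying '-150 days' to 2050-06-10: counting 150 days back gives 2050-01-11.

2050-01-11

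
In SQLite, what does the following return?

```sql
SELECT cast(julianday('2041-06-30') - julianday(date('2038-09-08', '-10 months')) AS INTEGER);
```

1330

Adding -10 months to 2038-09-08 gives 2037-11-08.
22 days remain in November 2037 after the 8th (30 − 8).
Full months from December 2037 through May 2041 contribute their day counts.
Then 30 days into June 2041.
Total: 22 + 31 + 31 + 28 + 31 + 30 + 31 + 30 + 31 + 31 + 30 + 31 + 30 + 31 + 31 + 28 + 31 + 30 + 31 + 30 + 31 + 31 + 30 + 31 + 30 + 31 + 31 + 29 + 31 + 30 + 31 + 30 + 31 + 31 + 30 + 31 + 30 + 31 + 31 + 28 + 31 + 30 + 31 + 30 = 1330.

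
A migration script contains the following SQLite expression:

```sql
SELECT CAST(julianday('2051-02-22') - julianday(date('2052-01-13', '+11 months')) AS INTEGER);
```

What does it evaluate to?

Adding +11 months to 2052-01-13 gives 2052-12-13.
6 days remain in February 2051 after the 22nd (28 − 22).
Full months from March 2051 through November 2052 contribute their day counts.
Then 13 days into December 2052.
Total: 6 + 31 + 30 + 31 + 30 + 31 + 31 + 30 + 31 + 30 + 31 + 31 + 29 + 31 + 30 + 31 + 30 + 31 + 31 + 30 + 31 + 30 + 13 = 660.
The subtraction is earlier − later, so the result is −660 → -660.

-660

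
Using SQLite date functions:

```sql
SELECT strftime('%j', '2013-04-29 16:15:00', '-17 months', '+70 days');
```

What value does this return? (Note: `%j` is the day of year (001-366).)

038

First apply '-17 months', '+70 days': 2013-04-29 16:15:00 → 2012-02-07 16:15:00.
Day-of-year for 2012-02-07: days since 2012-01-01 inclusive = 38, zero-padded to 038.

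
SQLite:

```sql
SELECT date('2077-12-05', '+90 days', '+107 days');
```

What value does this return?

Applying '+90 days' to 2077-12-05: counting 90 days forward gives 2078-03-05.
Applying '+107 days' to 2078-03-05: counting 107 days forward gives 2078-06-20.

2078-06-20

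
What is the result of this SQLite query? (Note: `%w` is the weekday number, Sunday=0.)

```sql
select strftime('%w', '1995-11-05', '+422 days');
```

First apply '+422 days': 1995-11-05 → 1996-12-31.
1996-12-31 is a Tuesday; with Sunday=0 that is 2.

2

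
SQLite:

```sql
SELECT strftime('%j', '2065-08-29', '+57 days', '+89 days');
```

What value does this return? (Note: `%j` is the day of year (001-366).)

022

First apply '+57 days', '+89 days': 2065-08-29 → 2066-01-22.
Day-of-year for 2066-01-22: days since 2066-01-01 inclusive = 22, zero-padded to 022.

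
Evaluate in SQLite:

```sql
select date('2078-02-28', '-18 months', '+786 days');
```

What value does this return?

2078-10-23

Adding -18 months to 2078-02-28 gives 2076-08-28.
Applying '+786 days' to 2076-08-28: counting 786 days forward gives 2078-10-23.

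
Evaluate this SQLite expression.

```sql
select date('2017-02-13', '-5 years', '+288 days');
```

Adding -5 years to 2017-02-13 gives 2012-02-13.
Applying '+288 days' to 2012-02-13: counting 288 days forward gives 2012-11-27.

2012-11-27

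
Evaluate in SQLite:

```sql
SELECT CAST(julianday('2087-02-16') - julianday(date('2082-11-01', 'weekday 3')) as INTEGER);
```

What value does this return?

`weekday 3` advances to the next Wednesday; 2082-11-01 is a Sunday, so it moves forward to 2082-11-04.
26 days remain in November 2082 after the 4th (30 − 4).
Full months from December 2082 through January 2087 contribute their day counts.
Then 16 days into February 2087.
Total: 26 + 31 + 31 + 28 + 31 + 30 + 31 + 30 + 31 + 31 + 30 + 31 + 30 + 31 + 31 + 29 + 31 + 30 + 31 + 30 + 31 + 31 + 30 + 31 + 30 + 31 + 31 + 28 + 31 + 30 + 31 + 30 + 31 + 31 + 30 + 31 + 30 + 31 + 31 + 28 + 31 + 30 + 31 + 30 + 31 + 31 + 30 + 31 + 30 + 31 + 31 + 16 = 1565.

1565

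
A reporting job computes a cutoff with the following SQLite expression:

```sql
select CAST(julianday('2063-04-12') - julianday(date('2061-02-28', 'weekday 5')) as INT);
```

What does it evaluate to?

`weekday 5` advances to the next Friday; 2061-02-28 is a Monday, so it moves forward to 2061-03-04.
27 days remain in March 2061 after the 4th (31 − 4).
Full months from April 2061 through March 2063 contribute their day counts.
Then 12 days into April 2063.
Total: 27 + 30 + 31 + 30 + 31 + 31 + 30 + 31 + 30 + 31 + 31 + 28 + 31 + 30 + 31 + 30 + 31 + 31 + 30 + 31 + 30 + 31 + 31 + 28 + 31 + 12 = 769.

769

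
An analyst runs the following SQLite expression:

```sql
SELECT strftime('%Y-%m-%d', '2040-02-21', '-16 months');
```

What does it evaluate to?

First apply '-16 months': 2040-02-21 → 2038-10-21.
`%Y-%m-%d` extracts the ISO date: 2038-10-21.

2038-10-21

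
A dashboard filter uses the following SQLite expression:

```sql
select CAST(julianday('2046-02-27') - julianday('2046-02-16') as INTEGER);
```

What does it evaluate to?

Both dates are in February 2046: 27 − 16 = 11.

11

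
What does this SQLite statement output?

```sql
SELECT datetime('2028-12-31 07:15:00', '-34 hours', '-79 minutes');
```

-34 hours from 2028-12-31 07:15:00 is 2028-12-29 21:15:00 (crosses midnight).
79 minutes = 1h 19m; -79 minutes from 2028-12-29 21:15:00 is 2028-12-29 19:56:00.

2028-12-29 19:56:00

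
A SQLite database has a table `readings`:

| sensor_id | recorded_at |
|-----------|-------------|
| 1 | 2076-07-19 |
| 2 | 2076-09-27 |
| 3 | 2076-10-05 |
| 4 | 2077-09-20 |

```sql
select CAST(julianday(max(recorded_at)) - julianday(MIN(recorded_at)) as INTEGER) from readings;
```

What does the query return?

MIN = 2076-07-19, MAX = 2077-09-20.
12 days remain in July 2076 after the 19th (31 − 19).
Full months from August 2076 through August 2077 contribute their day counts.
Then 20 days into September 2077.
Total: 12 + 31 + 30 + 31 + 30 + 31 + 31 + 28 + 31 + 30 + 31 + 30 + 31 + 31 + 20 = 428.

428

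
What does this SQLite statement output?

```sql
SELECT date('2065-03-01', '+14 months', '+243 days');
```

Adding +14 months to 2065-03-01 gives 2066-05-01.
Applying '+243 days' to 2066-05-01: counting 243 days forward gives 2066-12-30.

2066-12-30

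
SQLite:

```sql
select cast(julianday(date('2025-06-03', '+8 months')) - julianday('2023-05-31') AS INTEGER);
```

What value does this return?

979

Adding +8 months to 2025-06-03 gives 2026-02-03.
0 days remain in May 2023 after the 31st (31 − 31).
Full months from June 2023 through January 2026 contribute their day counts.
Then 3 days into February 2026.
Total: 0 + 30 + 31 + 31 + 30 + 31 + 30 + 31 + 31 + 29 + 31 + 30 + 31 + 30 + 31 + 31 + 30 + 31 + 30 + 31 + 31 + 28 + 31 + 30 + 31 + 30 + 31 + 31 + 30 + 31 + 30 + 31 + 31 + 3 = 979.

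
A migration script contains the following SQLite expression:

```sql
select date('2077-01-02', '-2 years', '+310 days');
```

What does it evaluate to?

Adding -2 years to 2077-01-02 gives 2075-01-02.
Applying '+310 days' to 2075-01-02: counting 310 days forward gives 2075-11-08.

2075-11-08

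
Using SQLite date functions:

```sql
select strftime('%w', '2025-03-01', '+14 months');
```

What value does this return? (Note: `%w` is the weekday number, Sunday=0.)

First apply '+14 months': 2025-03-01 → 2026-05-01.
2026-05-01 is a Friday; with Sunday=0 that is 5.

5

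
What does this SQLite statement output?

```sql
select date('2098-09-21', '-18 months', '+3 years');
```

Adding -18 months to 2098-09-21 gives 2097-03-21.
Adding +3 years to 2097-03-21 gives 2100-03-21.

2100-03-21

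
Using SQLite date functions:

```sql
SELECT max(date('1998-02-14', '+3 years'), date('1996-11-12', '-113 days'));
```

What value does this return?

2001-02-14

date('1998-02-14', '+3 years') → 2001-02-14.
date('1996-11-12', '-113 days') → 1996-07-22.
Later of the two is 2001-02-14.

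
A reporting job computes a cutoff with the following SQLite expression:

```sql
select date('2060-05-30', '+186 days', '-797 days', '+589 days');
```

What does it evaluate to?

Applying '+186 days' to 2060-05-30: counting 186 days forward gives 2060-12-02.
Applying '-797 days' to 2060-12-02: counting 797 days back gives 2058-09-27.
Applying '+589 days' to 2058-09-27: counting 589 days forward gives 2060-05-08.

2060-05-08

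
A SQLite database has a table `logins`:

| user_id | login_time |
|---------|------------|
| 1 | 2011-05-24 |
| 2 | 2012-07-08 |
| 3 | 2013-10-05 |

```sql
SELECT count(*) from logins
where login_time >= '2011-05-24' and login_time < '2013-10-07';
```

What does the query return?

Rows in [2011-05-24, 2013-10-07): 2011-05-24, 2012-07-08, 2013-10-05 → 3 rows.

3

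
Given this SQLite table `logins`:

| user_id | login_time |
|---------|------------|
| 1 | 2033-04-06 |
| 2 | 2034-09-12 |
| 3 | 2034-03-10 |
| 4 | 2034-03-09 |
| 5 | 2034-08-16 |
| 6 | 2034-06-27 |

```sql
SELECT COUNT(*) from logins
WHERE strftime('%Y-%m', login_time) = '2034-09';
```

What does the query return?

Rows with year-month 2034-09: 2034-09-12 → 1.

1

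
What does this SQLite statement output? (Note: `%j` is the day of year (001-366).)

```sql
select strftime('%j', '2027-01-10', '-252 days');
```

123

First apply '-252 days': 2027-01-10 → 2026-05-03.
Day-of-year for 2026-05-03: days since 2026-01-01 inclusive = 123, zero-padded to 123.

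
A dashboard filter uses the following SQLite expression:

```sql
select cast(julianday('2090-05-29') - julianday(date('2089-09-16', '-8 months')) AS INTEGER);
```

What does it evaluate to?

Adding -8 months to 2089-09-16 gives 2089-01-16.
15 days remain in January 2089 after the 16th (31 − 16).
Full months from February 2089 through April 2090 contribute their day counts.
Then 29 days into May 2090.
Total: 15 + 28 + 31 + 30 + 31 + 30 + 31 + 31 + 30 + 31 + 30 + 31 + 31 + 28 + 31 + 30 + 29 = 498.

498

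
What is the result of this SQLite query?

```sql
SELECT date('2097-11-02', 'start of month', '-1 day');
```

2097-10-31

`start of month` rewinds 2097-11-02 to 2097-11-01.
Going back 1 day from 2097-11-01 reaches 2097-10-31 (last day of October, 31 days).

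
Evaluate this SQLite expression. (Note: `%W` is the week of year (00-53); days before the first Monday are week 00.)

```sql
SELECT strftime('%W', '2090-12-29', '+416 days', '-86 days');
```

First apply '+416 days', '-86 days': 2090-12-29 → 2091-11-24.
2091-11-24 is a Saturday. SQLite's %W counts Mondays since the year started; the result is 47.

47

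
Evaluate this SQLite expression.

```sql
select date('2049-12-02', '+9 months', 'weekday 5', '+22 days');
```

Adding +9 months to 2049-12-02 gives 2050-09-02.
`weekday 5` advances to the next Friday; 2050-09-02 is already a Friday, so it stays at 2050-09-02.
Advancing 22 more days within September lands on 2050-09-24.

2050-09-24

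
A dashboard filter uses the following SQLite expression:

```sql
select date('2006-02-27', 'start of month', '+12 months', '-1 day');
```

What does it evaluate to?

`start of month` rewinds 2006-02-27 to 2006-02-01.
Adding +12 months to 2006-02-01 gives 2007-02-01.
Going back 1 day from 2007-02-01 reaches 2007-01-31 (last day of January, 31 days).

2007-01-31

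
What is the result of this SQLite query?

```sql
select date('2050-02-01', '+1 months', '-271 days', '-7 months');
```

Adding +1 month to 2050-02-01 gives 2050-03-01.
Applying '-271 days' to 2050-03-01: counting 271 days back gives 2049-06-03.
Adding -7 months to 2049-06-03 gives 2048-11-03.

2048-11-03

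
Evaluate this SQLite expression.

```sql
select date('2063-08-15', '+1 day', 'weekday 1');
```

Advancing 1 more day within August lands on 2063-08-16.
`weekday 1` advances to the next Monday; 2063-08-16 is a Thursday, so it moves forward to 2063-08-20.

2063-08-20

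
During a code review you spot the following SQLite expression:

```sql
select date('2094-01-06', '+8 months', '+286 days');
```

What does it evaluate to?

Adding +8 months to 2094-01-06 gives 2094-09-06.
Applying '+286 days' to 2094-09-06: counting 286 days forward gives 2095-06-19.

2095-06-19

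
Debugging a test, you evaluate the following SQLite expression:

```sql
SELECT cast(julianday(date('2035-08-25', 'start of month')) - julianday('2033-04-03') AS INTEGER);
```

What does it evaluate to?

`start of month` rewinds 2035-08-25 to 2035-08-01.
27 days remain in April 2033 after the 3rd (30 − 3).
Full months from May 2033 through July 2035 contribute their day counts.
Then 1 day into August 2035.
Total: 27 + 31 + 30 + 31 + 31 + 30 + 31 + 30 + 31 + 31 + 28 + 31 + 30 + 31 + 30 + 31 + 31 + 30 + 31 + 30 + 31 + 31 + 28 + 31 + 30 + 31 + 30 + 31 + 1 = 850.

850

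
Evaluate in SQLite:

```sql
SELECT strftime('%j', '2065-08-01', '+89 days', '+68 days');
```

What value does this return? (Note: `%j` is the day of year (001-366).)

005

First apply '+89 days', '+68 days': 2065-08-01 → 2066-01-05.
Day-of-year for 2066-01-05: days since 2066-01-01 inclusive = 5, zero-padded to 005.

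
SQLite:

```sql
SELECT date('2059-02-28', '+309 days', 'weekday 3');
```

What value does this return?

2060-01-07

Applying '+309 days' to 2059-02-28: counting 309 days forward gives 2060-01-03.
`weekday 3` advances to the next Wednesday; 2060-01-03 is a Saturday, so it moves forward to 2060-01-07.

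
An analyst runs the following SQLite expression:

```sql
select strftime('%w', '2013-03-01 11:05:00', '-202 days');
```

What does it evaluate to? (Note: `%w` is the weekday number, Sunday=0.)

First apply '-202 days': 2013-03-01 11:05:00 → 2012-08-11 11:05:00.
2012-08-11 is a Saturday; with Sunday=0 that is 6.

6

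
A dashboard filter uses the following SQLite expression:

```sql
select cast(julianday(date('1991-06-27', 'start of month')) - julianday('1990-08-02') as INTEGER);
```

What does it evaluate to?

`start of month` rewinds 1991-06-27 to 1991-06-01.
29 days remain in August 1990 after the 2nd (31 − 2).
Full months from September 1990 through May 1991 contribute their day counts.
Then 1 day into June 1991.
Total: 29 + 30 + 31 + 30 + 31 + 31 + 28 + 31 + 30 + 31 + 1 = 303.

303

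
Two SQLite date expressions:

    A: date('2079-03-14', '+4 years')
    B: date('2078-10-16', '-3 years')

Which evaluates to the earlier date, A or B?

B

A = 2083-03-14.
B = 2075-10-16.
B is earlier.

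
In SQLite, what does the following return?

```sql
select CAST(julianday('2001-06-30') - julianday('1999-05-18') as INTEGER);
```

13 days remain in May 1999 after the 18th (31 − 18).
Full months from June 1999 through May 2001 contribute their day counts.
Then 30 days into June 2001.
Total: 13 + 30 + 31 + 31 + 30 + 31 + 30 + 31 + 31 + 29 + 31 + 30 + 31 + 30 + 31 + 31 + 30 + 31 + 30 + 31 + 31 + 28 + 31 + 30 + 31 + 30 = 774.

774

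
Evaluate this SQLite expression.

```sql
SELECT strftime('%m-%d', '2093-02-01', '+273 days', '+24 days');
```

11-25

First apply '+273 days', '+24 days': 2093-02-01 → 2093-11-25.
`%m-%d` extracts the month-day: 11-25.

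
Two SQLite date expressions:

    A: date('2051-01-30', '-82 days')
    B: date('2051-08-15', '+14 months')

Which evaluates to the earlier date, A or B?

A = 2050-11-09.
B = 2052-10-15.
A is earlier.

A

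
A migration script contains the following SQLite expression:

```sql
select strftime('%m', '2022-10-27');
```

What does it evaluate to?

`%m` extracts the 2-digit month (01-12): 10.

10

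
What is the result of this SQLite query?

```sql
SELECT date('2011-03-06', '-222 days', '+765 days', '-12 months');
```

2011-08-30

Applying '-222 days' to 2011-03-06: counting 222 days back gives 2010-07-27.
Applying '+765 days' to 2010-07-27: counting 765 days forward gives 2012-08-30.
Adding -12 months to 2012-08-30 gives 2011-08-30.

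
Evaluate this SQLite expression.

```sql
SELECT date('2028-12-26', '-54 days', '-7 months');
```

2028-04-02

Applying '-54 days' to 2028-12-26: counting 54 days back gives 2028-11-02.
Adding -7 months to 2028-11-02 gives 2028-04-02.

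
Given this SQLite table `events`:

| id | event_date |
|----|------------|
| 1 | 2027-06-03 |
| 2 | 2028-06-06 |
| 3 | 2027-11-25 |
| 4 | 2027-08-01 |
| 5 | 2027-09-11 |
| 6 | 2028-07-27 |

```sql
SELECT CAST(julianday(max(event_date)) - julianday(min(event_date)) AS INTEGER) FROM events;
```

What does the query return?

MIN = 2027-06-03, MAX = 2028-07-27.
27 days remain in June 2027 after the 3rd (30 − 3).
Full months from July 2027 through June 2028 contribute their day counts.
Then 27 days into July 2028.
Total: 27 + 31 + 31 + 30 + 31 + 30 + 31 + 31 + 29 + 31 + 30 + 31 + 30 + 27 = 420.

420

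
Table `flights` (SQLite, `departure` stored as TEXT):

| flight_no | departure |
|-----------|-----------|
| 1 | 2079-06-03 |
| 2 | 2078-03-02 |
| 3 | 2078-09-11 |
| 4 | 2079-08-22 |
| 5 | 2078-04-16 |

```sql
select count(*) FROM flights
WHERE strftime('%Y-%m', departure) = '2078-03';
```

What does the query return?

1

Rows with year-month 2078-03: 2078-03-02 → 1.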